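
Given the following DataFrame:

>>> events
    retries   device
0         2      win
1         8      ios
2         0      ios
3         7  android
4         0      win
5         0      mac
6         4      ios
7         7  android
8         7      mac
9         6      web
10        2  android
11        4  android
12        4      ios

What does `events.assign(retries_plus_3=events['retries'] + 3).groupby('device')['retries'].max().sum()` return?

30

add column retries_plus_3 = events['retries'] + 3:
    retries   device  retries_plus_3
0         2      win               5
1         8      ios              11
2         0      ios               3
3         7  android              10
4         0      win               3
5         0      mac               3
6         4      ios               7
7         7  android              10
8         7      mac              10
9         6      web               9
10        2  android               5
11        4  android               7
12        4      ios               7
group by device, max of retries:
device
android    7
ios        8
mac        7
web        6
win        2
Name: retries, dtype: int64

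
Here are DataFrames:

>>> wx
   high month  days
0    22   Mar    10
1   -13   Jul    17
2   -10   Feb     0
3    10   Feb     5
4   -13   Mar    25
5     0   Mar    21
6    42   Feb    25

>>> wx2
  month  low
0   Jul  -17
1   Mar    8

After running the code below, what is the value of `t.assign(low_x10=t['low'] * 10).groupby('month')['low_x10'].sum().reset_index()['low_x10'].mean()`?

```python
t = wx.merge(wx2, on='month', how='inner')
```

merge on 'month' (how='inner') → 4 rows:
   high month  days  low
0    22   Mar    10    8
1   -13   Jul    17  -17
2   -13   Mar    25    8
3     0   Mar    21    8
add column low_x10 = t['low'] * 10:
   high month  days  low  low_x10
0    22   Mar    10    8       80
1   -13   Jul    17  -17     -170
2   -13   Mar    25    8       80
3     0   Mar    21    8       80
group by month, sum of low_x10:
month
Jul   -170
Mar    240
Name: low_x10, dtype: int64
reset_index():
  month  low_x10
0   Jul     -170
1   Mar      240
Reading off the mean of column 'low_x10', we get 35.0.

35.0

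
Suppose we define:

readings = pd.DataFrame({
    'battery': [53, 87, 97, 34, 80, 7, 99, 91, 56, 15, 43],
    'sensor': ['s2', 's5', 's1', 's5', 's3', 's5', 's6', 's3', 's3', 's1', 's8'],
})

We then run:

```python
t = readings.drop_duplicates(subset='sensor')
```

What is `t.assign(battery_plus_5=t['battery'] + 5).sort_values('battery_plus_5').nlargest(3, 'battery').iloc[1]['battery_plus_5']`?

drop duplicate sensor (keep=first):
    battery sensor
0        53     s2
1        87     s5
2        97     s1
4        80     s3
6        99     s6
10       43     s8
add column battery_plus_5 = t['battery'] + 5:
    battery sensor  battery_plus_5
0        53     s2              58
1        87     s5              92
2        97     s1             102
4        80     s3              85
6        99     s6             104
10       43     s8              48
sort by battery_plus_5:
    battery sensor  battery_plus_5
10       43     s8              48
0        53     s2              58
4        80     s3              85
1        87     s5              92
2        97     s1             102
6        99     s6             104
take 3 rows with largest battery:
   battery sensor  battery_plus_5
6       99     s6             104
2       97     s1             102
1       87     s5              92
Reading off the value at position 1, column 'battery_plus_5', we get 102.

102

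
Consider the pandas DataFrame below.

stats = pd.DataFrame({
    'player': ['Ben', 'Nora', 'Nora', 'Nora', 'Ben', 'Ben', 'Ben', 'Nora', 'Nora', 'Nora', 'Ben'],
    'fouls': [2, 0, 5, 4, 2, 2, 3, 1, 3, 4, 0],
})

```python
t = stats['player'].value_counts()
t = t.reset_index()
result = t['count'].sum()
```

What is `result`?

value_counts of player:
player
Nora    6
Ben     5
Name: count, dtype: int64
reset_index():
  player  count
0   Nora      6
1    Ben      5
sum of column 'count' → 11

11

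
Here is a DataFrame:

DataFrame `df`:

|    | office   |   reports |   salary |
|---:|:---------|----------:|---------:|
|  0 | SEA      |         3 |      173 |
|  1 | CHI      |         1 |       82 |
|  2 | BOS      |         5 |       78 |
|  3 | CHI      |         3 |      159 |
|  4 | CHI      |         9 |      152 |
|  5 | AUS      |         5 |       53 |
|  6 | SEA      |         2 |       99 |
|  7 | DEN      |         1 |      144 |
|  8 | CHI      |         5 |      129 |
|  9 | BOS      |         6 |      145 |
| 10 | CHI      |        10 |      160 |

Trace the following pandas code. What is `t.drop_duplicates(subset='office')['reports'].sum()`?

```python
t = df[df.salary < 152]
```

filter rows where salary < 152:
  office  reports  salary
1    CHI        1      82
2    BOS        5      78
5    AUS        5      53
6    SEA        2      99
7    DEN        1     144
8    CHI        5     129
9    BOS        6     145
drop duplicate office (keep=first):
  office  reports  salary
1    CHI        1      82
2    BOS        5      78
5    AUS        5      53
6    SEA        2      99
7    DEN        1     144
The sum of column 'reports' is 14.

14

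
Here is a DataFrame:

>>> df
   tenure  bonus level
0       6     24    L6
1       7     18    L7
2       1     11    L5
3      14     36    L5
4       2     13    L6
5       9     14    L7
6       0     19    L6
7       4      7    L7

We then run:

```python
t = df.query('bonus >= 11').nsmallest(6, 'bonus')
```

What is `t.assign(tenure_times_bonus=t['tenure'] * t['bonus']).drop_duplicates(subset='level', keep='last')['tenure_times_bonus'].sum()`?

filter rows where bonus >= 11:
   tenure  bonus level
0       6     24    L6
1       7     18    L7
2       1     11    L5
3      14     36    L5
4       2     13    L6
5       9     14    L7
6       0     19    L6
take 6 rows with smallest bonus:
   tenure  bonus level
2       1     11    L5
4       2     13    L6
5       9     14    L7
1       7     18    L7
6       0     19    L6
0       6     24    L6
add column tenure_times_bonus = t['tenure'] * t['bonus']:
   tenure  bonus level  tenure_times_bonus
2       1     11    L5                  11
4       2     13    L6                  26
5       9     14    L7                 126
1       7     18    L7                 126
6       0     19    L6                   0
0       6     24    L6                 144
drop duplicate level (keep=last):
   tenure  bonus level  tenure_times_bonus
2       1     11    L5                  11
1       7     18    L7                 126
0       6     24    L6                 144

281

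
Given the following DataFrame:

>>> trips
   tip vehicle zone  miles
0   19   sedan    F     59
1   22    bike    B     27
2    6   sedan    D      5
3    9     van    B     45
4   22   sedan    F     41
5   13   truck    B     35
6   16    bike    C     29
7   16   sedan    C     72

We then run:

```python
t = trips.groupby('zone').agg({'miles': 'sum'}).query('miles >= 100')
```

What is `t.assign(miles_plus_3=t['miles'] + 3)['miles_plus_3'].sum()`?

317

group by zone, sum of miles:
      miles
zone       
B       107
C       101
D         5
F       100
filter rows where miles >= 100:
      miles
zone       
B       107
C       101
F       100
add column miles_plus_3 = t['miles'] + 3:
      miles  miles_plus_3
zone                     
B       107           110
C       101           104
F       100           103
Hence 317.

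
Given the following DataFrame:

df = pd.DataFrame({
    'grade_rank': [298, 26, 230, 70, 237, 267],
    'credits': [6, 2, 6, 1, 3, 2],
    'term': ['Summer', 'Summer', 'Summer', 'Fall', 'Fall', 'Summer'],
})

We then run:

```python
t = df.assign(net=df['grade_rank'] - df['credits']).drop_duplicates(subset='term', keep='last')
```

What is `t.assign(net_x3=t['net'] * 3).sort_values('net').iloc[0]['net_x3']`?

add column net = df['grade_rank'] - df['credits']:
   grade_rank  credits    term  net
0         298        6  Summer  292
1          26        2  Summer   24
2         230        6  Summer  224
3          70        1    Fall   69
4         237        3    Fall  234
5         267        2  Summer  265
drop duplicate term (keep=last):
   grade_rank  credits    term  net
4         237        3    Fall  234
5         267        2  Summer  265
add column net_x3 = t['net'] * 3:
   grade_rank  credits    term  net  net_x3
4         237        3    Fall  234     702
5         267        2  Summer  265     795
sort by net:
   grade_rank  credits    term  net  net_x3
4         237        3    Fall  234     702
5         267        2  Summer  265     795
Reading off the value at position 0, column 'net_x3', we get 702.

702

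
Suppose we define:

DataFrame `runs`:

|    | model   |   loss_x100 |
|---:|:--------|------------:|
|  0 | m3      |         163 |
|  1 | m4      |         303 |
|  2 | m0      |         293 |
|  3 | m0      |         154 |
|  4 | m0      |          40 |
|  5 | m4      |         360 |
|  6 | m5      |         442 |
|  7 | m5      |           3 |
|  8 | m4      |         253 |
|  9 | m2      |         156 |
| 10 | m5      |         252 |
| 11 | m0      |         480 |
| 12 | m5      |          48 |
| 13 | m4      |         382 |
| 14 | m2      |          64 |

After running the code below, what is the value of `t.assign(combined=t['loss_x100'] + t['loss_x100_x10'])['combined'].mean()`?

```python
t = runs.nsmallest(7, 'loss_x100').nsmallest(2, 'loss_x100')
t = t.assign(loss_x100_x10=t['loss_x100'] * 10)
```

236.5

take 7 rows with smallest loss_x100:
   model  loss_x100
7     m5          3
4     m0         40
12    m5         48
14    m2         64
3     m0        154
9     m2        156
0     m3        163
take 2 rows with smallest loss_x100:
  model  loss_x100
7    m5          3
4    m0         40
add column loss_x100_x10 = t['loss_x100'] * 10:
  model  loss_x100  loss_x100_x10
7    m5          3             30
4    m0         40            400
add column combined = t['loss_x100'] + t['loss_x100_x10']:
  model  loss_x100  loss_x100_x10  combined
7    m5          3             30        33
4    m0         40            400       440
Hence 236.5.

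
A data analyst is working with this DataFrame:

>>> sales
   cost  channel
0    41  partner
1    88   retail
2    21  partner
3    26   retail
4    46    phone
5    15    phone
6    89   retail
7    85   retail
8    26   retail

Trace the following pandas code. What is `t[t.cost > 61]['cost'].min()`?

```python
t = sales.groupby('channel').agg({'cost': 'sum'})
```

62

group by channel, sum of cost:
         cost
channel      
partner    62
phone      61
retail    314
filter rows where cost > 61:
         cost
channel      
partner    62
retail    314
min of column 'cost' → 62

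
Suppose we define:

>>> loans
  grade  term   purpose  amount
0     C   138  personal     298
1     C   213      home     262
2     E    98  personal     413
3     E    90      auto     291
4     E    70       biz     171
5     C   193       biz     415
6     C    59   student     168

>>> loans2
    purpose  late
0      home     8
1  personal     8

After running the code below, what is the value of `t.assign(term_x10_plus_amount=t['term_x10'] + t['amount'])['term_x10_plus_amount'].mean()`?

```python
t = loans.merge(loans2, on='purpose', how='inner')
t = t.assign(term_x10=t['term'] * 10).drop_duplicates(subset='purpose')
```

2035.0

merge on 'purpose' (how='inner') → 3 rows:
  grade  term   purpose  amount  late
0     C   138  personal     298     8
1     C   213      home     262     8
2     E    98  personal     413     8
add column term_x10 = t['term'] * 10:
  grade  term   purpose  amount  late  term_x10
0     C   138  personal     298     8      1380
1     C   213      home     262     8      2130
2     E    98  personal     413     8       980
drop duplicate purpose (keep=first):
  grade  term   purpose  amount  late  term_x10
0     C   138  personal     298     8      1380
1     C   213      home     262     8      2130
add column term_x10_plus_amount = t['term_x10'] + t['amount']:
  grade  term   purpose  amount  late  term_x10  term_x10_plus_amount
0     C   138  personal     298     8      1380                  1678
1     C   213      home     262     8      2130                  2392
The mean of column 'term_x10_plus_amount' is 2035.0.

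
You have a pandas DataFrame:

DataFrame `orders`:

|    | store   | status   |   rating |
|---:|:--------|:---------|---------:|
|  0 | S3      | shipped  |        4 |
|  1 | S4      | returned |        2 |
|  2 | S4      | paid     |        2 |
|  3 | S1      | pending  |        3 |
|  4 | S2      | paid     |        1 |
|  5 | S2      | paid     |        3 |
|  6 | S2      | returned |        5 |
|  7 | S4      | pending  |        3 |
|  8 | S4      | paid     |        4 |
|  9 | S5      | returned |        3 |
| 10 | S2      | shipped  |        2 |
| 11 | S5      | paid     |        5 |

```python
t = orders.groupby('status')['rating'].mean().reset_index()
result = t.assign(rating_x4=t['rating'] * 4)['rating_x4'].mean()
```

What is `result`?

group by status, mean of rating:
status
paid        3.000000
pending     3.000000
returned    3.333333
shipped     3.000000
Name: rating, dtype: float64
reset_index():
     status    rating
0      paid  3.000000
1   pending  3.000000
2  returned  3.333333
3   shipped  3.000000
add column rating_x4 = t['rating'] * 4:
     status    rating  rating_x4
0      paid  3.000000  12.000000
1   pending  3.000000  12.000000
2  returned  3.333333  13.333333
3   shipped  3.000000  12.000000

12.3333333333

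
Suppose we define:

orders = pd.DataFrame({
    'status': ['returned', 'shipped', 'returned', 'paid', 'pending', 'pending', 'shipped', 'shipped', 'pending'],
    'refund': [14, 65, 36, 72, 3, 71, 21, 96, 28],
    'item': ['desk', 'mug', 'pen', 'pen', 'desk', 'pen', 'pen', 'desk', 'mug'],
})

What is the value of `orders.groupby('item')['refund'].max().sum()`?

group by item, max of refund:
item
desk    96
mug     65
pen     72
Name: refund, dtype: int64

233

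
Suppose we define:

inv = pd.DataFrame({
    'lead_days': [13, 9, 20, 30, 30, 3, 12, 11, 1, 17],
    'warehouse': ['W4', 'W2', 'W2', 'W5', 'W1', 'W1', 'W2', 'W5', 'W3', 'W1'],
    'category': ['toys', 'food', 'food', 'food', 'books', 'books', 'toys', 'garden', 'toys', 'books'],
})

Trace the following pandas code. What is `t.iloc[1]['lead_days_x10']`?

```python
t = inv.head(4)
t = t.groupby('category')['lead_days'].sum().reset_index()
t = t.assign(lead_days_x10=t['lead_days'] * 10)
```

take first 4 rows:
   lead_days warehouse category
0         13        W4     toys
1          9        W2     food
2         20        W2     food
3         30        W5     food
group by category, sum of lead_days:
category
food    59
toys    13
Name: lead_days, dtype: int64
reset_index():
  category  lead_days
0     food         59
1     toys         13
add column lead_days_x10 = t['lead_days'] * 10:
  category  lead_days  lead_days_x10
0     food         59            590
1     toys         13            130
Hence 130.

130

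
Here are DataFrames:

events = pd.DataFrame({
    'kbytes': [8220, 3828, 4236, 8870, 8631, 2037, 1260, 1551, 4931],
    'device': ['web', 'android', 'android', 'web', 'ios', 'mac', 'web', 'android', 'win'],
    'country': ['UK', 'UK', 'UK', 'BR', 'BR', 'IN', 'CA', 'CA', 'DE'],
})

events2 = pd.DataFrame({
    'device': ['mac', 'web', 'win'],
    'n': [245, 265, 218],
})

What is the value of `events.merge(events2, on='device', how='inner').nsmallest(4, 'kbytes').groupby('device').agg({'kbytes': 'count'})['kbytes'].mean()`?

1.33333333333

merge on 'device' (how='inner') → 5 rows:
   kbytes device country    n
0    8220    web      UK  265
1    8870    web      BR  265
2    2037    mac      IN  245
3    1260    web      CA  265
4    4931    win      DE  218
take 4 rows with smallest kbytes:
   kbytes device country    n
3    1260    web      CA  265
2    2037    mac      IN  245
4    4931    win      DE  218
0    8220    web      UK  265
group by device, count of kbytes:
        kbytes
device        
mac          1
web          2
win          1
So mean() = 1.33333333333.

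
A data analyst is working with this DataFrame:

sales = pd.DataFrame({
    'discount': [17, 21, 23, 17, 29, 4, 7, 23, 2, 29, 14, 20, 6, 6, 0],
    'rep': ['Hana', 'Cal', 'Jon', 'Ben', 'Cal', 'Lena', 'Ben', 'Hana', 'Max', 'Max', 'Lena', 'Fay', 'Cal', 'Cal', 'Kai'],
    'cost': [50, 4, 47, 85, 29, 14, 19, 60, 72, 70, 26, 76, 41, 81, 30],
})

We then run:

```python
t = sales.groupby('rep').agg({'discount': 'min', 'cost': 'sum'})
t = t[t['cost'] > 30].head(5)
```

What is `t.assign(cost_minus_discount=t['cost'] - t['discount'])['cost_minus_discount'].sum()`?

419

group by rep: min(discount), sum(cost):
      discount  cost
rep                 
Ben          7   104
Cal          6   155
Fay         20    76
Hana        17   110
Jon         23    47
Kai          0    30
Lena         4    40
Max          2   142
filter rows where cost > 30:
      discount  cost
rep                 
Ben          7   104
Cal          6   155
Fay         20    76
Hana        17   110
Jon         23    47
Lena         4    40
Max          2   142
take first 5 rows:
      discount  cost
rep                 
Ben          7   104
Cal          6   155
Fay         20    76
Hana        17   110
Jon         23    47
add column cost_minus_discount = t['cost'] - t['discount']:
      discount  cost  cost_minus_discount
rep                                      
Ben          7   104                   97
Cal          6   155                  149
Fay         20    76                   56
Hana        17   110                   93
Jon         23    47                   24
Taking the sum of column 'cost_minus_discount' gives 419.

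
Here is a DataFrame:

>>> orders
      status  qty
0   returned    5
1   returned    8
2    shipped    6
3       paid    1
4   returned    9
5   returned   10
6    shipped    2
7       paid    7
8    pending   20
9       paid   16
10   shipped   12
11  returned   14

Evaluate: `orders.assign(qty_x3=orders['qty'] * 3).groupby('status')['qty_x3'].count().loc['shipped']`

3

add column qty_x3 = orders['qty'] * 3:
      status  qty  qty_x3
0   returned    5      15
1   returned    8      24
2    shipped    6      18
3       paid    1       3
4   returned    9      27
5   returned   10      30
6    shipped    2       6
7       paid    7      21
8    pending   20      60
9       paid   16      48
10   shipped   12      36
11  returned   14      42
group by status, count of qty_x3:
status
paid        3
pending     1
returned    5
shipped     3
Name: qty_x3, dtype: int64
Hence 3.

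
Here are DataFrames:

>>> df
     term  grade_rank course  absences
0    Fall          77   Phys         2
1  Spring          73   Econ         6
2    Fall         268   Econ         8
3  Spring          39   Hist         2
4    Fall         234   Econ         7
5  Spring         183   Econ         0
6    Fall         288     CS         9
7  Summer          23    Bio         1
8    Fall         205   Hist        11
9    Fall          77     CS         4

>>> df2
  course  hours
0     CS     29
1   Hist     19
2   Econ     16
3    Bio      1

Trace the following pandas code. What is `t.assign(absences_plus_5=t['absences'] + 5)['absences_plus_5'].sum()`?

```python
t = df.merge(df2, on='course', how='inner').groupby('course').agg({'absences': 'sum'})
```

68

merge on 'course' (how='inner') → 9 rows:
     term  grade_rank course  absences  hours
0  Spring          73   Econ         6     16
1    Fall         268   Econ         8     16
2  Spring          39   Hist         2     19
3    Fall         234   Econ         7     16
4  Spring         183   Econ         0     16
5    Fall         288     CS         9     29
6  Summer          23    Bio         1      1
7    Fall         205   Hist        11     19
8    Fall          77     CS         4     29
group by course, sum of absences:
        absences
course          
Bio            1
CS            13
Econ          21
Hist          13
add column absences_plus_5 = t['absences'] + 5:
        absences  absences_plus_5
course                           
Bio            1                6
CS            13               18
Econ          21               26
Hist          13               18
The sum of column 'absences_plus_5' is 68.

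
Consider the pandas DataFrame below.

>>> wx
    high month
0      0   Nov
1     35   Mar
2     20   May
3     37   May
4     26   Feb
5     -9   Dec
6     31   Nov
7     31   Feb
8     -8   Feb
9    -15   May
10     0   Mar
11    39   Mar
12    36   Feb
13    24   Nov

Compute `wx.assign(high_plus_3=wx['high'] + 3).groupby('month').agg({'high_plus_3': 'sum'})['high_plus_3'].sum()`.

add column high_plus_3 = wx['high'] + 3:
    high month  high_plus_3
0      0   Nov            3
1     35   Mar           38
2     20   May           23
3     37   May           40
4     26   Feb           29
5     -9   Dec           -6
6     31   Nov           34
7     31   Feb           34
8     -8   Feb           -5
9    -15   May          -12
10     0   Mar            3
11    39   Mar           42
12    36   Feb           39
13    24   Nov           27
group by month, sum of high_plus_3:
       high_plus_3
month             
Dec             -6
Feb             97
Mar             83
May             51
Nov             64
Then the sum of column 'high_plus_3': 289

289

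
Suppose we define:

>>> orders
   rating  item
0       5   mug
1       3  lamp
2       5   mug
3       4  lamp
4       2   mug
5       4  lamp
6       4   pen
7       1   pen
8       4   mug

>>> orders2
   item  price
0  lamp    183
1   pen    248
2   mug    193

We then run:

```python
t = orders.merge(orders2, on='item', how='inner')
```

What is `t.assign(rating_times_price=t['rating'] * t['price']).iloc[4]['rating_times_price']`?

386

merge on 'item' (how='inner') → 9 rows:
   rating  item  price
0       5   mug    193
1       3  lamp    183
2       5   mug    193
3       4  lamp    183
4       2   mug    193
5       4  lamp    183
6       4   pen    248
7       1   pen    248
8       4   mug    193
add column rating_times_price = t['rating'] * t['price']:
   rating  item  price  rating_times_price
0       5   mug    193                 965
1       3  lamp    183                 549
2       5   mug    193                 965
3       4  lamp    183                 732
4       2   mug    193                 386
5       4  lamp    183                 732
6       4   pen    248                 992
7       1   pen    248                 248
8       4   mug    193                 772
Then the value at position 4, column 'rating_times_price': 386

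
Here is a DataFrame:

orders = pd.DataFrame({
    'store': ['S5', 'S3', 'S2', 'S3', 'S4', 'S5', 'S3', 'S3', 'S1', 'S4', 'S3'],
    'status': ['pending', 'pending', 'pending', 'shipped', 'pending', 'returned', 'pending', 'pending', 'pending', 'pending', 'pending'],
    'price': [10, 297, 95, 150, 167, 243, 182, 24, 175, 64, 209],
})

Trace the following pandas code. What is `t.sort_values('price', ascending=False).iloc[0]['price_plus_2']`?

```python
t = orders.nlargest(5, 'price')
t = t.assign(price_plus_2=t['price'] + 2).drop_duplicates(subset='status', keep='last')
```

245

take 5 rows with largest price:
   store    status  price
1     S3   pending    297
5     S5  returned    243
10    S3   pending    209
6     S3   pending    182
8     S1   pending    175
add column price_plus_2 = t['price'] + 2:
   store    status  price  price_plus_2
1     S3   pending    297           299
5     S5  returned    243           245
10    S3   pending    209           211
6     S3   pending    182           184
8     S1   pending    175           177
drop duplicate status (keep=last):
  store    status  price  price_plus_2
5    S5  returned    243           245
8    S1   pending    175           177
sort by price descending:
  store    status  price  price_plus_2
5    S5  returned    243           245
8    S1   pending    175           177
Taking the value at position 0, column 'price_plus_2' gives 245.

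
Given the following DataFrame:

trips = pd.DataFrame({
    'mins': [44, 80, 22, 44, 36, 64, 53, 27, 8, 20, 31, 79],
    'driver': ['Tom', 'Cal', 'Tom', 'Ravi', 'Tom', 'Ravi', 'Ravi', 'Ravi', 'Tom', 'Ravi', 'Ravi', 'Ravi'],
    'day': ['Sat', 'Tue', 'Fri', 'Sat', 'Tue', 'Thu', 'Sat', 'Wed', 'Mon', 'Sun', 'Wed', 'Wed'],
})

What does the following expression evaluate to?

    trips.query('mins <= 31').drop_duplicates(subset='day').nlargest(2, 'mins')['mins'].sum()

49

filter rows where mins <= 31:
    mins driver  day
2     22    Tom  Fri
7     27   Ravi  Wed
8      8    Tom  Mon
9     20   Ravi  Sun
10    31   Ravi  Wed
drop duplicate day (keep=first):
   mins driver  day
2    22    Tom  Fri
7    27   Ravi  Wed
8     8    Tom  Mon
9    20   Ravi  Sun
take 2 rows with largest mins:
   mins driver  day
7    27   Ravi  Wed
2    22    Tom  Fri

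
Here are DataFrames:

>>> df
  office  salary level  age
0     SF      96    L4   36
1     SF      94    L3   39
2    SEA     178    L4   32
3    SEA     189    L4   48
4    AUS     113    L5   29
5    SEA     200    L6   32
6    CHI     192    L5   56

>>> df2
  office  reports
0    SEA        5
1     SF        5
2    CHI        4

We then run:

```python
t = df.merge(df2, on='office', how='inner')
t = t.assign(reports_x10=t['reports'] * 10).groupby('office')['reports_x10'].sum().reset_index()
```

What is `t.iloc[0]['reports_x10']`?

merge on 'office' (how='inner') → 6 rows:
  office  salary level  age  reports
0     SF      96    L4   36        5
1     SF      94    L3   39        5
2    SEA     178    L4   32        5
3    SEA     189    L4   48        5
4    SEA     200    L6   32        5
5    CHI     192    L5   56        4
add column reports_x10 = t['reports'] * 10:
  office  salary level  age  reports  reports_x10
0     SF      96    L4   36        5           50
1     SF      94    L3   39        5           50
2    SEA     178    L4   32        5           50
3    SEA     189    L4   48        5           50
4    SEA     200    L6   32        5           50
5    CHI     192    L5   56        4           40
group by office, sum of reports_x10:
office
CHI     40
SEA    150
SF     100
Name: reports_x10, dtype: int64
reset_index():
  office  reports_x10
0    CHI           40
1    SEA          150
2     SF          100
Then the value at position 0, column 'reports_x10': 40

40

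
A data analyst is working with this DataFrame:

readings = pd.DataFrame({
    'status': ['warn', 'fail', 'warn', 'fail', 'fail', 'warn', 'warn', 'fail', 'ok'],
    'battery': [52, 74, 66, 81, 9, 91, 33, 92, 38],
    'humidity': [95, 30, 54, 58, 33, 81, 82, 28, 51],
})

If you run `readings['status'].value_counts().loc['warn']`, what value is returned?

4

value_counts of status:
status
warn    4
fail    4
ok      1
Name: count, dtype: int64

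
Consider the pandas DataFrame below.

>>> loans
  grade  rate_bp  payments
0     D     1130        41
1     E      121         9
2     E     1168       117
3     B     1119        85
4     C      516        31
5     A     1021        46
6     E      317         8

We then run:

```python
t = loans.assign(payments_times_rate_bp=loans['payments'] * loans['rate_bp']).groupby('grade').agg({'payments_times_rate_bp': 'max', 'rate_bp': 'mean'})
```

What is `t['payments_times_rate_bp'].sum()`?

add column payments_times_rate_bp = loans['payments'] * loans['rate_bp']:
  grade  rate_bp  payments  payments_times_rate_bp
0     D     1130        41                   46330
1     E      121         9                    1089
2     E     1168       117                  136656
3     B     1119        85                   95115
4     C      516        31                   15996
5     A     1021        46                   46966
6     E      317         8                    2536
group by grade: max(payments_times_rate_bp), mean(rate_bp):
       payments_times_rate_bp      rate_bp
grade                                     
A                       46966  1021.000000
B                       95115  1119.000000
C                       15996   516.000000
D                       46330  1130.000000
E                      136656   535.333333

341063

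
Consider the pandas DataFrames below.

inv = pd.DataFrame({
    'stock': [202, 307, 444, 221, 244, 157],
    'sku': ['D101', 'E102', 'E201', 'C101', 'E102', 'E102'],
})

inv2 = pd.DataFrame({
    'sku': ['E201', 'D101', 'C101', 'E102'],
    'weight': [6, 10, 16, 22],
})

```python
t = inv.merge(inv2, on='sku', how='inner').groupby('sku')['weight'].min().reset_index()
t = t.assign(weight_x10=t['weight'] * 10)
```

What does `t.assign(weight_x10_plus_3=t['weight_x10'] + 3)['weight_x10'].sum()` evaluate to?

540

merge on 'sku' (how='inner') → 6 rows:
   stock   sku  weight
0    202  D101      10
1    307  E102      22
2    444  E201       6
3    221  C101      16
4    244  E102      22
5    157  E102      22
group by sku, min of weight:
sku
C101    16
D101    10
E102    22
E201     6
Name: weight, dtype: int64
reset_index():
    sku  weight
0  C101      16
1  D101      10
2  E102      22
3  E201       6
add column weight_x10 = t['weight'] * 10:
    sku  weight  weight_x10
0  C101      16         160
1  D101      10         100
2  E102      22         220
3  E201       6          60
add column weight_x10_plus_3 = t['weight_x10'] + 3:
    sku  weight  weight_x10  weight_x10_plus_3
0  C101      16         160                163
1  D101      10         100                103
2  E102      22         220                223
3  E201       6          60                 63
Finally, sum of column 'weight_x10' = 540.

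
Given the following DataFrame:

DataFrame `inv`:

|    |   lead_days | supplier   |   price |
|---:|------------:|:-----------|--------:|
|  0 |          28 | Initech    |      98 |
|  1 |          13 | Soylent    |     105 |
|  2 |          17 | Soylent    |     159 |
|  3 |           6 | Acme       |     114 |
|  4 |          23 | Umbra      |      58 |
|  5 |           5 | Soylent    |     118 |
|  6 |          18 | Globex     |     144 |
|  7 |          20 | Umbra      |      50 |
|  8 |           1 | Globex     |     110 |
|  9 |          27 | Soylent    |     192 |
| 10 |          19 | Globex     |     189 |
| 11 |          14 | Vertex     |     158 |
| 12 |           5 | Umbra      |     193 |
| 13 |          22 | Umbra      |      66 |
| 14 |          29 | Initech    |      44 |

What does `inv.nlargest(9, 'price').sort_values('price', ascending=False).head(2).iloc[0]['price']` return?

take 9 rows with largest price:
    lead_days supplier  price
12          5    Umbra    193
9          27  Soylent    192
10         19   Globex    189
2          17  Soylent    159
11         14   Vertex    158
6          18   Globex    144
5           5  Soylent    118
3           6     Acme    114
8           1   Globex    110
sort by price descending:
    lead_days supplier  price
12          5    Umbra    193
9          27  Soylent    192
10         19   Globex    189
2          17  Soylent    159
11         14   Vertex    158
6          18   Globex    144
5           5  Soylent    118
3           6     Acme    114
8           1   Globex    110
take first 2 rows:
    lead_days supplier  price
12          5    Umbra    193
9          27  Soylent    192
The value at position 0, column 'price' is 193.

193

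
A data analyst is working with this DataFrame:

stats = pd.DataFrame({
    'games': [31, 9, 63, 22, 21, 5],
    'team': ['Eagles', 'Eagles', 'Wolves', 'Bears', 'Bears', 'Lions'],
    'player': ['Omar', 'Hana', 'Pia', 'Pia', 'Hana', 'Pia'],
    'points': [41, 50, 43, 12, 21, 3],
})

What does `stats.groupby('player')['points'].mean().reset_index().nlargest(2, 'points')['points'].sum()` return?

group by player, mean of points:
player
Hana    35.500000
Omar    41.000000
Pia     19.333333
Name: points, dtype: float64
reset_index():
  player     points
0   Hana  35.500000
1   Omar  41.000000
2    Pia  19.333333
take 2 rows with largest points:
  player  points
1   Omar    41.0
0   Hana    35.5

76.5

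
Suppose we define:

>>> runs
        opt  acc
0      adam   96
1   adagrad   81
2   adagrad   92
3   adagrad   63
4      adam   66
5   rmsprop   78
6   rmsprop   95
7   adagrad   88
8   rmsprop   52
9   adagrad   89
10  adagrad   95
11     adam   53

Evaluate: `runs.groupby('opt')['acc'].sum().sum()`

group by opt, sum of acc:
opt
adagrad    508
adam       215
rmsprop    225
Name: acc, dtype: int64
So sum() = 948.

948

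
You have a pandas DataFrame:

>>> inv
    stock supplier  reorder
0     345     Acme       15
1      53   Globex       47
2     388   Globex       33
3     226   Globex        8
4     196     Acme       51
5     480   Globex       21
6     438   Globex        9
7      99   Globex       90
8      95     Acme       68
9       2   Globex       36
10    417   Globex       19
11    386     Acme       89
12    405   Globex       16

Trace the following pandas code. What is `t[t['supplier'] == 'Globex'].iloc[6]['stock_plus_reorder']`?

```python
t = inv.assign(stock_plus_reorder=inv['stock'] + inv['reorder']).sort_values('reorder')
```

add column stock_plus_reorder = inv['stock'] + inv['reorder']:
    stock supplier  reorder  stock_plus_reorder
0     345     Acme       15                 360
1      53   Globex       47                 100
2     388   Globex       33                 421
3     226   Globex        8                 234
4     196     Acme       51                 247
5     480   Globex       21                 501
6     438   Globex        9                 447
7      99   Globex       90                 189
8      95     Acme       68                 163
9       2   Globex       36                  38
10    417   Globex       19                 436
11    386     Acme       89                 475
12    405   Globex       16                 421
sort by reorder:
    stock supplier  reorder  stock_plus_reorder
3     226   Globex        8                 234
6     438   Globex        9                 447
0     345     Acme       15                 360
12    405   Globex       16                 421
10    417   Globex       19                 436
5     480   Globex       21                 501
2     388   Globex       33                 421
9       2   Globex       36                  38
1      53   Globex       47                 100
4     196     Acme       51                 247
8      95     Acme       68                 163
11    386     Acme       89                 475
7      99   Globex       90                 189
filter rows where supplier == 'Globex':
    stock supplier  reorder  stock_plus_reorder
3     226   Globex        8                 234
6     438   Globex        9                 447
12    405   Globex       16                 421
10    417   Globex       19                 436
5     480   Globex       21                 501
2     388   Globex       33                 421
9       2   Globex       36                  38
1      53   Globex       47                 100
7      99   Globex       90                 189
Finally, value at position 6, column 'stock_plus_reorder' = 38.

38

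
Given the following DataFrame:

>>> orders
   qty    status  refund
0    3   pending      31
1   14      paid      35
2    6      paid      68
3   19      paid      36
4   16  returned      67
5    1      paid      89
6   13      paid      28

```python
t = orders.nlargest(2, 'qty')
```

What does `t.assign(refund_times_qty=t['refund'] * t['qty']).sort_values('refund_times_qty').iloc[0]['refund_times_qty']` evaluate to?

take 2 rows with largest qty:
   qty    status  refund
3   19      paid      36
4   16  returned      67
add column refund_times_qty = t['refund'] * t['qty']:
   qty    status  refund  refund_times_qty
3   19      paid      36               684
4   16  returned      67              1072
sort by refund_times_qty:
   qty    status  refund  refund_times_qty
3   19      paid      36               684
4   16  returned      67              1072
Reading off the value at position 0, column 'refund_times_qty', we get 684.

684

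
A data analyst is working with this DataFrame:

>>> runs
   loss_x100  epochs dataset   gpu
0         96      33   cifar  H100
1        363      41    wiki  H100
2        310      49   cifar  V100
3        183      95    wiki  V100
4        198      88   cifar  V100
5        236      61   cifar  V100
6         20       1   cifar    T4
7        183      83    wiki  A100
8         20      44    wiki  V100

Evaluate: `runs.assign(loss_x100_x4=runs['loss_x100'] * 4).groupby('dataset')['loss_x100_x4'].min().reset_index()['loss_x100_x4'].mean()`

add column loss_x100_x4 = runs['loss_x100'] * 4:
   loss_x100  epochs dataset   gpu  loss_x100_x4
0         96      33   cifar  H100           384
1        363      41    wiki  H100          1452
2        310      49   cifar  V100          1240
3        183      95    wiki  V100           732
4        198      88   cifar  V100           792
5        236      61   cifar  V100           944
6         20       1   cifar    T4            80
7        183      83    wiki  A100           732
8         20      44    wiki  V100            80
group by dataset, min of loss_x100_x4:
dataset
cifar    80
wiki     80
Name: loss_x100_x4, dtype: int64
reset_index():
  dataset  loss_x100_x4
0   cifar            80
1    wiki            80
So mean() = 80.0.

80.0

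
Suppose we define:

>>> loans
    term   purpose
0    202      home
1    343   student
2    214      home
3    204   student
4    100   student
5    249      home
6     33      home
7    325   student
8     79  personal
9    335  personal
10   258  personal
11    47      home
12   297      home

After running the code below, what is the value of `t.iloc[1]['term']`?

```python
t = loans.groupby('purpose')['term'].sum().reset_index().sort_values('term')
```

group by purpose, sum of term:
purpose
home        1042
personal     672
student      972
Name: term, dtype: int64
reset_index():
    purpose  term
0      home  1042
1  personal   672
2   student   972
sort by term:
    purpose  term
1  personal   672
2   student   972
0      home  1042
Reading off the value at position 1, column 'term', we get 972.

972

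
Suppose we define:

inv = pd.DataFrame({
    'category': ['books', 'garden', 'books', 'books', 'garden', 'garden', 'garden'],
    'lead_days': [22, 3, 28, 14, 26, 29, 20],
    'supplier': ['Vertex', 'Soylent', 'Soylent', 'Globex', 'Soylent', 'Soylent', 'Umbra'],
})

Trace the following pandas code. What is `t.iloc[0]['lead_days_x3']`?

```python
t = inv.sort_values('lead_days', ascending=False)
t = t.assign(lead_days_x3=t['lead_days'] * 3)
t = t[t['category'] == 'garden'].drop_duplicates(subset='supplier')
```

87

sort by lead_days descending:
  category  lead_days supplier
5   garden         29  Soylent
2    books         28  Soylent
4   garden         26  Soylent
0    books         22   Vertex
6   garden         20    Umbra
3    books         14   Globex
1   garden          3  Soylent
add column lead_days_x3 = t['lead_days'] * 3:
  category  lead_days supplier  lead_days_x3
5   garden         29  Soylent            87
2    books         28  Soylent            84
4   garden         26  Soylent            78
0    books         22   Vertex            66
6   garden         20    Umbra            60
3    books         14   Globex            42
1   garden          3  Soylent             9
filter rows where category == 'garden':
  category  lead_days supplier  lead_days_x3
5   garden         29  Soylent            87
4   garden         26  Soylent            78
6   garden         20    Umbra            60
1   garden          3  Soylent             9
drop duplicate supplier (keep=first):
  category  lead_days supplier  lead_days_x3
5   garden         29  Soylent            87
6   garden         20    Umbra            60
Finally, value at position 0, column 'lead_days_x3' = 87.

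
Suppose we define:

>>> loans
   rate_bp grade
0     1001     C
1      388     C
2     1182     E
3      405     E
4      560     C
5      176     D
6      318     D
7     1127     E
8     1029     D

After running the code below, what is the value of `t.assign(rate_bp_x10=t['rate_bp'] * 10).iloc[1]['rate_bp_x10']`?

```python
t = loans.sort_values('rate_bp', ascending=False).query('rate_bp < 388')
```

1760

sort by rate_bp descending:
   rate_bp grade
2     1182     E
7     1127     E
8     1029     D
0     1001     C
4      560     C
3      405     E
1      388     C
6      318     D
5      176     D
filter rows where rate_bp < 388:
   rate_bp grade
6      318     D
5      176     D
add column rate_bp_x10 = t['rate_bp'] * 10:
   rate_bp grade  rate_bp_x10
6      318     D         3180
5      176     D         1760
Finally, value at position 1, column 'rate_bp_x10' = 1760.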